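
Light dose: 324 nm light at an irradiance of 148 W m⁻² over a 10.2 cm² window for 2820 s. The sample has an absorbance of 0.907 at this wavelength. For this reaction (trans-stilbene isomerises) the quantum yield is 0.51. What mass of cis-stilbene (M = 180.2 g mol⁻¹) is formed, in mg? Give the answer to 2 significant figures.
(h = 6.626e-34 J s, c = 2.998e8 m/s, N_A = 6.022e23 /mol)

Photon energy at 324 nm: hc/λ = (6.626e-34)(2.998e8)/(324e-9) = 6.131e-19 J.
Energy delivered: (148 W m⁻²)(10.2e-4 m²)(2820 s) = 425.7 J.
Photons incident: 425.7 / 6.131e-19 = 6.943e20, i.e. 6.943e20/6.022e23 = 0.001153 mol.
Fraction absorbed: 1 − 10^(−0.907) = 0.8761.
Photons absorbed: 0.8761 × 0.001153 = 0.001010 mol.
Product: Φ × n_abs = 0.51 × 0.001010 = 5.151e-4 mol.
Mass: 5.151e-4 × 180.2 = 0.09282 g = 93 mg.

93 mg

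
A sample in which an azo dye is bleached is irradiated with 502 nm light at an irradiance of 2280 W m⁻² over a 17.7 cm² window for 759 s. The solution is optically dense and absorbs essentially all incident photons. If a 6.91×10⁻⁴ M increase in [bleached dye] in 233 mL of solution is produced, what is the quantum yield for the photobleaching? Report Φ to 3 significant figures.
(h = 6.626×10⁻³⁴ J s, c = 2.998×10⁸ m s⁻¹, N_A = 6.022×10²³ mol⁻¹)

Φ = 0.0125

Product: (6.91×10⁻⁴ M)(0.233 L) = 1.610×10⁻⁴ mol.
Photon energy at 502 nm: hc/λ = (6.626×10⁻³⁴)(2.998×10⁸)/(502×10⁻⁹) = 3.957×10⁻¹⁹ J.
Energy delivered: (2280 W m⁻²)(17.7×10⁻⁴ m²)(759 s) = 3063 J.
Photons incident: 3063 / 3.957×10⁻¹⁹ = 7.741×10²¹, i.e. 7.741×10²¹/6.022×10²³ = 0.01285 mol.
Φ = 1.610×10⁻⁴ mol / 0.01285 mol photons = 0.0125.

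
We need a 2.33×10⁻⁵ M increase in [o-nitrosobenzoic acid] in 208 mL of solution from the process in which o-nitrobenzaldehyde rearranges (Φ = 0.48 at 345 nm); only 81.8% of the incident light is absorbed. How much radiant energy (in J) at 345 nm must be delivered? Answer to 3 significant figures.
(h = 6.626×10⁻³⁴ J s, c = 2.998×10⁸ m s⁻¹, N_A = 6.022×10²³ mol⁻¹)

Product: (2.33×10⁻⁵ M)(0.208 L) = 4.846×10⁻⁶ mol.
Photons that must be absorbed: 4.846×10⁻⁶ / 0.48 = 1.010×10⁻⁵ mol.
Incident photons needed: 1.010×10⁻⁵ / 0.818 = 1.235×10⁻⁵ mol.
Photon energy: hc/λ = 5.758×10⁻¹⁹ J; per mole, 3.467×10⁵ J mol⁻¹.
Energy required: 1.235×10⁻⁵ × 3.467×10⁵ = 4.28 J.

4.28 J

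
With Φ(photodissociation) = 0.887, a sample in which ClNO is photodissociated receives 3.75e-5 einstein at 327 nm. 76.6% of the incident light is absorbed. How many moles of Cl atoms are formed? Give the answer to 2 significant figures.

Photons absorbed: 0.766 × 3.75e-5 = 2.872e-5 mol.
Product: Φ × n_abs = 0.887 × 2.872e-5 = 2.547e-5 mol.

2.5e-5 mol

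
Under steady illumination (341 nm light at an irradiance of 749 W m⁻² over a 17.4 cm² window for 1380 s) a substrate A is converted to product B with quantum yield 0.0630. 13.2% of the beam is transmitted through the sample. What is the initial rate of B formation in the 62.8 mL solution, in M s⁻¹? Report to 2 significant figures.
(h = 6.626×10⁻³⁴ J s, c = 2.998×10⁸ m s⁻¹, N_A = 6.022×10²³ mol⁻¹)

3.2×10⁻⁶ M s⁻¹

Photon energy at 341 nm: hc/λ = (6.626×10⁻³⁴)(2.998×10⁸)/(341×10⁻⁹) = 5.825×10⁻¹⁹ J.
Energy delivered: (749 W m⁻²)(17.4×10⁻⁴ m²)(1380 s) = 1798 J.
Photons incident: 1798 / 5.825×10⁻¹⁹ = 3.087×10²¹, i.e. 3.087×10²¹/6.022×10²³ = 0.005126 mol.
Fraction absorbed: 1 − 13.2/100 = 0.8680.
Photons absorbed: 0.8680 × 0.005126 = 0.004449 mol.
Product formed: 0.0630 × 0.004449 = 2.803×10⁻⁴ mol.
Rate: 2.803×10⁻⁴ mol / (1380 s × 0.0628 L) = 3.2×10⁻⁶ M s⁻¹.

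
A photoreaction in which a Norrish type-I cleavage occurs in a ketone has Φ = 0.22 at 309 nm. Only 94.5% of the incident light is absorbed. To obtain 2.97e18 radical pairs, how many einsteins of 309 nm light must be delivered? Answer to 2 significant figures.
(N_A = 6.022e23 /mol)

Product: 2.97e18 / 6.022e23 = 4.932e-6 mol.
Photons that must be absorbed: 4.932e-6 / 0.22 = 2.242e-5 mol.
Incident photons needed: 2.242e-5 / 0.945 = 2.372e-5 mol.

2.4e-5 einstein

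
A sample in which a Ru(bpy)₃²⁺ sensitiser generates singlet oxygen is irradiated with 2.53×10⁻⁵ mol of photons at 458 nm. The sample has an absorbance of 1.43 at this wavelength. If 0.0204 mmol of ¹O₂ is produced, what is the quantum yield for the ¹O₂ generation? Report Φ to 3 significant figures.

Product: 0.0204 mmol = 2.04×10⁻⁵ mol.
Fraction absorbed: 1 − 10^(−1.43) = 0.9628.
Photons absorbed: 0.9628 × 2.53×10⁻⁵ = 2.436×10⁻⁵ mol.
Φ = 2.04×10⁻⁵ mol / 2.436×10⁻⁵ mol photons = 0.837.

Φ = 0.837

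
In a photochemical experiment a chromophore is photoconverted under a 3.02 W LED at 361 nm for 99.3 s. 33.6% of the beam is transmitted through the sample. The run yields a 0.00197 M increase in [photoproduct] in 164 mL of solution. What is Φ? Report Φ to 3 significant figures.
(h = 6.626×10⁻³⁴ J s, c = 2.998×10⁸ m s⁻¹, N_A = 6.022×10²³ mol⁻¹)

Product: (0.00197 M)(0.164 L) = 3.231×10⁻⁴ mol.
Photon energy at 361 nm: hc/λ = (6.626×10⁻³⁴)(2.998×10⁸)/(361×10⁻⁹) = 5.503×10⁻¹⁹ J.
Energy delivered: (3.02 W)(99.3 s) = 299.9 J.
Photons incident: 299.9 / 5.503×10⁻¹⁹ = 5.450×10²⁰, i.e. 5.450×10²⁰/6.022×10²³ = 9.050×10⁻⁴ mol.
Fraction absorbed: 1 − 33.6/100 = 0.6640.
Photons absorbed: 0.6640 × 9.050×10⁻⁴ = 6.009×10⁻⁴ mol.
Φ = 3.231×10⁻⁴ mol / 6.009×10⁻⁴ mol photons = 0.538.

Φ = 0.538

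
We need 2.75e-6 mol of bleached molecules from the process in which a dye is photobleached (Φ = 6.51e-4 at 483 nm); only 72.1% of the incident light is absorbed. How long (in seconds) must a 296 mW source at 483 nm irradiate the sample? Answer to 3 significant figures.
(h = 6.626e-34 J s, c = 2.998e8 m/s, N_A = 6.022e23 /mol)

t ≈ 4900 s

Photons that must be absorbed: 2.75e-6 / 6.51e-4 = 0.004224 mol.
Incident photons needed: 0.004224 / 0.721 = 0.005859 mol.
Photon energy: hc/λ = 4.113e-19 J; per mole, 2.477e5 J mol⁻¹.
Energy required: 0.005859 × 2.477e5 = 1451 J.
Time: 1451 J / 0.296 W = 4900 s.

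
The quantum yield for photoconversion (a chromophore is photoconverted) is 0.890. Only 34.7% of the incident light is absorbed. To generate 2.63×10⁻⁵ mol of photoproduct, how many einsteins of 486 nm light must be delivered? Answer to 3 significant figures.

8.52×10⁻⁵ einstein

Photons that must be absorbed: 2.63×10⁻⁵ / 0.890 = 2.955×10⁻⁵ mol.
Incident photons needed: 2.955×10⁻⁵ / 0.347 = 8.516×10⁻⁵ mol.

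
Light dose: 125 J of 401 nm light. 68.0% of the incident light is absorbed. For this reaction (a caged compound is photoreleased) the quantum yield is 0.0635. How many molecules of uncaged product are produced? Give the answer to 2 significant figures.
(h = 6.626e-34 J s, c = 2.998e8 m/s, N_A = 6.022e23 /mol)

Photon energy at 401 nm: hc/λ = (6.626e-34)(2.998e8)/(401e-9) = 4.954e-19 J.
Photons incident: 125 / 4.954e-19 = 2.523e20, i.e. 2.523e20/6.022e23 = 4.190e-4 mol.
Photons absorbed: 0.680 × 4.190e-4 = 2.849e-4 mol.
Product: Φ × n_abs = 0.0635 × 2.849e-4 = 1.809e-5 mol.
As a count: 1.809e-5 × 6.022e23 = 1.1e19.

1.1e19 molecules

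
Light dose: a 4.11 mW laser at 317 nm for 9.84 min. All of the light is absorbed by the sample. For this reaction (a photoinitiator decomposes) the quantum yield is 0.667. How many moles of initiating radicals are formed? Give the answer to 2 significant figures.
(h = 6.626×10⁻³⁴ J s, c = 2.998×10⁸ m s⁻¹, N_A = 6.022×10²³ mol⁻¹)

4.3×10⁻⁶ mol

Photon energy at 317 nm: hc/λ = (6.626×10⁻³⁴)(2.998×10⁸)/(317×10⁻⁹) = 6.266×10⁻¹⁹ J.
Energy delivered: (4.11 mW)(590.4 s) = 2.427 J.
Photons incident: 2.427 / 6.266×10⁻¹⁹ = 3.873×10¹⁸, i.e. 3.873×10¹⁸/6.022×10²³ = 6.431×10⁻⁶ mol.
Product: Φ × n_abs = 0.667 × 6.431×10⁻⁶ = 4.289×10⁻⁶ mol.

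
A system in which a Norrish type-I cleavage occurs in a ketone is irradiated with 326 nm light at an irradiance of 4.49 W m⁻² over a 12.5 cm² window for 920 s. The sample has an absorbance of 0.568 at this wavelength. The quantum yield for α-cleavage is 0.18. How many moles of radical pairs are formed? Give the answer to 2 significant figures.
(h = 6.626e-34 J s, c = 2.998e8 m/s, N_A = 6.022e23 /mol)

1.8e-6 mol

Photon energy at 326 nm: hc/λ = (6.626e-34)(2.998e8)/(326e-9) = 6.093e-19 J.
Energy delivered: (4.49 W m⁻²)(12.5e-4 m²)(920 s) = 5.164 J.
Photons incident: 5.164 / 6.093e-19 = 8.475e18, i.e. 8.475e18/6.022e23 = 1.407e-5 mol.
Fraction absorbed: 1 − 10^(−0.568) = 0.7296.
Photons absorbed: 0.7296 × 1.407e-5 = 1.027e-5 mol.
Product: Φ × n_abs = 0.18 × 1.027e-5 = 1.849e-6 mol.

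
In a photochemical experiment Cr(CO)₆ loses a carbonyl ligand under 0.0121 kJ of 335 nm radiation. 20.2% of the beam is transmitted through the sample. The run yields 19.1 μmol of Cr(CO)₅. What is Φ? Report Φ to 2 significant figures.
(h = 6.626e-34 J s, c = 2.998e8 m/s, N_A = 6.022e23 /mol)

Product: 19.1 μmol = 1.91e-5 mol.
Photon energy at 335 nm: hc/λ = (6.626e-34)(2.998e8)/(335e-9) = 5.930e-19 J.
Incident energy: 0.0121 kJ = 12.1 J.
Photons incident: 12.1 / 5.930e-19 = 2.040e19, i.e. 2.040e19/6.022e23 = 3.388e-5 mol.
Fraction absorbed: 1 − 20.2/100 = 0.7980.
Photons absorbed: 0.7980 × 3.388e-5 = 2.704e-5 mol.
Φ = 1.91e-5 mol / 2.704e-5 mol photons = 0.71.

Φ = 0.71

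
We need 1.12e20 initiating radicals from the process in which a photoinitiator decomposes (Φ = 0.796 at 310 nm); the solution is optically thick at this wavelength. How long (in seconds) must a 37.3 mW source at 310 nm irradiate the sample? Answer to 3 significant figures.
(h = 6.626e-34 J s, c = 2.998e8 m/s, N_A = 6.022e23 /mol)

Product: 1.12e20 / 6.022e23 = 1.860e-4 mol.
Photons that must be absorbed: 1.860e-4 / 0.796 = 2.337e-4 mol.
Photon energy: hc/λ = 6.408e-19 J; per mole, 3.859e5 J mol⁻¹.
Energy required: 2.337e-4 × 3.859e5 = 90.18 J.
Time: 90.18 J / 0.0373 W = 2420 s.

t ≈ 2420 s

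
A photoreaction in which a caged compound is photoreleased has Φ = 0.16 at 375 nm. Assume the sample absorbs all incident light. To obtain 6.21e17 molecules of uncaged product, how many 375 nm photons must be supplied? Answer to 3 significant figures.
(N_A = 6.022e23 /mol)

3.88e18 photons

Product: 6.21e17 / 6.022e23 = 1.031e-6 mol.
Photons that must be absorbed: 1.031e-6 / 0.16 = 6.444e-6 mol.
Photon count: 6.444e-6 × 6.022e23 = 3.88e18.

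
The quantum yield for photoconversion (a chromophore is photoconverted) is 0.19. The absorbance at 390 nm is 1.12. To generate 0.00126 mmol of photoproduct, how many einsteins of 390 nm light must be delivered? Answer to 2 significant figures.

7.2×10⁻⁶ einstein

Product: 0.00126 mmol = 1.26×10⁻⁶ mol.
Photons that must be absorbed: 1.26×10⁻⁶ / 0.19 = 6.632×10⁻⁶ mol.
Fraction absorbed: 1 − 10^(−1.12) = 0.9241.
Incident photons needed: 6.632×10⁻⁶ / 0.9241 = 7.177×10⁻⁶ mol.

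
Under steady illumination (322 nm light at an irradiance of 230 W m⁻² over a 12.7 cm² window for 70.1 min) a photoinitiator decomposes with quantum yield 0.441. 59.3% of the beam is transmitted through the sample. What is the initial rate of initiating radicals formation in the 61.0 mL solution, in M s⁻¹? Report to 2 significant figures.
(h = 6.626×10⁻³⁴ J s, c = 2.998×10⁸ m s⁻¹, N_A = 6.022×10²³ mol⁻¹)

Photon energy at 322 nm: hc/λ = (6.626×10⁻³⁴)(2.998×10⁸)/(322×10⁻⁹) = 6.169×10⁻¹⁹ J.
Energy delivered: (230 W m⁻²)(12.7×10⁻⁴ m²)(4206 s) = 1229 J.
Photons incident: 1229 / 6.169×10⁻¹⁹ = 1.992×10²¹, i.e. 1.992×10²¹/6.022×10²³ = 0.003308 mol.
Fraction absorbed: 1 − 59.3/100 = 0.4070.
Photons absorbed: 0.4070 × 0.003308 = 0.001346 mol.
Product formed: 0.441 × 0.001346 = 5.936×10⁻⁴ mol.
Rate: 5.936×10⁻⁴ mol / (4206 s × 0.061 L) = 2.3×10⁻⁶ M s⁻¹.

2.3×10⁻⁶ M s⁻¹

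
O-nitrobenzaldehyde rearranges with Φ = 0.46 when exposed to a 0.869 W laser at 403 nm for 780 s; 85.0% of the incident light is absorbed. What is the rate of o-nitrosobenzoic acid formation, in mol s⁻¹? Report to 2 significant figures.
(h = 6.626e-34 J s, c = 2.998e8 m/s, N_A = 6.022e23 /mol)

1.1e-6 mol s⁻¹

Photon energy at 403 nm: hc/λ = (6.626e-34)(2.998e8)/(403e-9) = 4.929e-19 J.
Energy delivered: (0.869 W)(780 s) = 677.8 J.
Photons incident: 677.8 / 4.929e-19 = 1.375e21, i.e. 1.375e21/6.022e23 = 0.002283 mol.
Photons absorbed: 0.850 × 0.002283 = 0.001941 mol.
Product formed: 0.46 × 0.001941 = 8.929e-4 mol.
Rate: 8.929e-4 / 780 s = 1.1e-6 mol s⁻¹.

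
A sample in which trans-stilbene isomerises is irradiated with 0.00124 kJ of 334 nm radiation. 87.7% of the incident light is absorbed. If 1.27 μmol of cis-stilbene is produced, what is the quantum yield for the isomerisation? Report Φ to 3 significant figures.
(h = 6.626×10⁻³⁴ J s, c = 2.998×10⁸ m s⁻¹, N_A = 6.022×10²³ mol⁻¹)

Φ = 0.418

Product: 1.27 μmol = 1.27×10⁻⁶ mol.
Photon energy at 334 nm: hc/λ = (6.626×10⁻³⁴)(2.998×10⁸)/(334×10⁻⁹) = 5.948×10⁻¹⁹ J.
Incident energy: 0.00124 kJ = 1.24 J.
Photons incident: 1.24 / 5.948×10⁻¹⁹ = 2.085×10¹⁸, i.e. 2.085×10¹⁸/6.022×10²³ = 3.462×10⁻⁶ mol.
Photons absorbed: 0.877 × 3.462×10⁻⁶ = 3.036×10⁻⁶ mol.
Φ = 1.27×10⁻⁶ mol / 3.036×10⁻⁶ mol photons = 0.418.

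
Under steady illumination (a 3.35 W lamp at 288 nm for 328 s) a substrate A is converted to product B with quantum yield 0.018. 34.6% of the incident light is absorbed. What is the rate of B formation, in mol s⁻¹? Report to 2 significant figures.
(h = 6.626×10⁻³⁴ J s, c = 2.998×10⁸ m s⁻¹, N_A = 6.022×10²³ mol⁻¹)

Photon energy at 288 nm: hc/λ = (6.626×10⁻³⁴)(2.998×10⁸)/(288×10⁻⁹) = 6.897×10⁻¹⁹ J.
Energy delivered: (3.35 W)(328 s) = 1099 J.
Photons incident: 1099 / 6.897×10⁻¹⁹ = 1.593×10²¹, i.e. 1.593×10²¹/6.022×10²³ = 0.002645 mol.
Photons absorbed: 0.346 × 0.002645 = 9.152×10⁻⁴ mol.
Product formed: 0.018 × 9.152×10⁻⁴ = 1.647×10⁻⁵ mol.
Rate: 1.647×10⁻⁵ / 328 s = 5.0×10⁻⁸ mol s⁻¹.

5.0×10⁻⁸ mol s⁻¹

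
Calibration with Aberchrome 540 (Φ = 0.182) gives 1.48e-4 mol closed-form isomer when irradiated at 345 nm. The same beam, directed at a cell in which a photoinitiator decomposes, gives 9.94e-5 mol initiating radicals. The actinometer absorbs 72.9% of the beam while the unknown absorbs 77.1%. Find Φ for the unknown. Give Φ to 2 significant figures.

Φ = 0.12

Photons absorbed by the actinometer: 1.48e-4 / 0.182 = 8.132e-4 mol.
Incident flux: 8.132e-4 / 0.729 = 0.001116 einstein.
Absorbed by unknown: 0.771 × 0.001116 = 8.604e-4 mol.
Φ(unknown) = 9.94e-5 / 8.604e-4 = 0.12.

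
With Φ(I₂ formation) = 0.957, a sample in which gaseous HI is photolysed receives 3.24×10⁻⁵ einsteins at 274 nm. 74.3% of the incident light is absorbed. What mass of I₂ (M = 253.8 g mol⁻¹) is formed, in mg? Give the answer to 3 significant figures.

Photons absorbed: 0.743 × 3.24×10⁻⁵ = 2.407×10⁻⁵ mol.
Product: Φ × n_abs = 0.957 × 2.407×10⁻⁵ = 2.303×10⁻⁵ mol.
Mass: 2.303×10⁻⁵ × 253.8 = 0.005845 g = 5.85 mg.

5.85 mg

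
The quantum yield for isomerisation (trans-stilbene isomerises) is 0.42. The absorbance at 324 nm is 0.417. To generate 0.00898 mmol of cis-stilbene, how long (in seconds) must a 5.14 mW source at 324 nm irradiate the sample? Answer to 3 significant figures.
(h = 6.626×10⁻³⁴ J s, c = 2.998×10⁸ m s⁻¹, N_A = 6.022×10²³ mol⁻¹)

t ≈ 2490 s

Product: 0.00898 mmol = 8.98×10⁻⁶ mol.
Photons that must be absorbed: 8.98×10⁻⁶ / 0.42 = 2.138×10⁻⁵ mol.
Fraction absorbed: 1 − 10^(−0.417) = 0.6172.
Incident photons needed: 2.138×10⁻⁵ / 0.6172 = 3.464×10⁻⁵ mol.
Photon energy: hc/λ = 6.131×10⁻¹⁹ J; per mole, 3.692×10⁵ J mol⁻¹.
Energy required: 3.464×10⁻⁵ × 3.692×10⁵ = 12.79 J.
Time: 12.79 J / 0.00514 W = 2490 s.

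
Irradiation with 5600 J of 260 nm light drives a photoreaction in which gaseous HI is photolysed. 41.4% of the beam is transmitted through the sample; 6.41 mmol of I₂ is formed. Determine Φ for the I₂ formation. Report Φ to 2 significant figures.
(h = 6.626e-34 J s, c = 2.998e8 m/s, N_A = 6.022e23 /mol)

Φ = 0.90

Product: 6.41 mmol = 0.00641 mol.
Photon energy at 260 nm: hc/λ = (6.626e-34)(2.998e8)/(260e-9) = 7.640e-19 J.
Photons incident: 5600 / 7.640e-19 = 7.330e21, i.e. 7.330e21/6.022e23 = 0.01217 mol.
Fraction absorbed: 1 − 41.4/100 = 0.5860.
Photons absorbed: 0.5860 × 0.01217 = 0.007132 mol.
Φ = 0.00641 mol / 0.007132 mol photons = 0.90.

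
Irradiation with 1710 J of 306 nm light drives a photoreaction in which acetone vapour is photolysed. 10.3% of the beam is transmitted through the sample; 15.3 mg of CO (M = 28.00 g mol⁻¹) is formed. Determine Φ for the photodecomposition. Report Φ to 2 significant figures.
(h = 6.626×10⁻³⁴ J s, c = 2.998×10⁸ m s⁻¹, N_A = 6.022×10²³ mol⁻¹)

Product: 15.3 mg / 28.00 g mol⁻¹ = 5.464×10⁻⁴ mol.
Photon energy at 306 nm: hc/λ = (6.626×10⁻³⁴)(2.998×10⁸)/(306×10⁻⁹) = 6.492×10⁻¹⁹ J.
Photons incident: 1710 / 6.492×10⁻¹⁹ = 2.634×10²¹, i.e. 2.634×10²¹/6.022×10²³ = 0.004374 mol.
Fraction absorbed: 1 − 10.3/100 = 0.8970.
Photons absorbed: 0.8970 × 0.004374 = 0.003923 mol.
Φ = 5.464×10⁻⁴ mol / 0.003923 mol photons = 0.14.

Φ = 0.14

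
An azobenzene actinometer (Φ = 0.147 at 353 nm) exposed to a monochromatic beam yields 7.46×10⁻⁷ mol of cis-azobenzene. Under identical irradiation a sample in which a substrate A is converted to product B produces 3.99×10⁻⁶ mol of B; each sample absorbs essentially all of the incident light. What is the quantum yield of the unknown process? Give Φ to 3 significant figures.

Photons absorbed by the actinometer: 7.46×10⁻⁷ / 0.147 = 5.075×10⁻⁶ mol.
Φ(unknown) = 3.99×10⁻⁶ / 5.075×10⁻⁶ = 0.786.

Φ = 0.786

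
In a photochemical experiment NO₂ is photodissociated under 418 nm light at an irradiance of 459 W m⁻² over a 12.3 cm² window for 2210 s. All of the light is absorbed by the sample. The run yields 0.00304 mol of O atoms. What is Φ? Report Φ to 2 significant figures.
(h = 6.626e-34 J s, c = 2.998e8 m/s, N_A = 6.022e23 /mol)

Photon energy at 418 nm: hc/λ = (6.626e-34)(2.998e8)/(418e-9) = 4.752e-19 J.
Energy delivered: (459 W m⁻²)(12.3e-4 m²)(2210 s) = 1248 J.
Photons incident: 1248 / 4.752e-19 = 2.626e21, i.e. 2.626e21/6.022e23 = 0.004361 mol.
Φ = 0.00304 mol / 0.004361 mol photons = 0.70.

Φ = 0.70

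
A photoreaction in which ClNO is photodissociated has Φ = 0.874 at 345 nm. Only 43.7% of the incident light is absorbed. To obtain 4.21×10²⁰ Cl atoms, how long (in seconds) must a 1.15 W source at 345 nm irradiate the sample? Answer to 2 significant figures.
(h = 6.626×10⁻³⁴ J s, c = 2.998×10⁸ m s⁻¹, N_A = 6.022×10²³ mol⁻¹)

Product: 4.21×10²⁰ / 6.022×10²³ = 6.991×10⁻⁴ mol.
Photons that must be absorbed: 6.991×10⁻⁴ / 0.874 = 7.999×10⁻⁴ mol.
Incident photons needed: 7.999×10⁻⁴ / 0.437 = 0.001830 mol.
Photon energy: hc/λ = 5.758×10⁻¹⁹ J; per mole, 3.467×10⁵ J mol⁻¹.
Energy required: 0.001830 × 3.467×10⁵ = 634.5 J.
Time: 634.5 J / 1.15 W = 550 s.

t ≈ 550 s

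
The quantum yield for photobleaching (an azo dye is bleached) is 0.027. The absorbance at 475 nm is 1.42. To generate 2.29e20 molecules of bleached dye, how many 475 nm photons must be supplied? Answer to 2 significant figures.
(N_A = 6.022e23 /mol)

8.8e21 photons

Product: 2.29e20 / 6.022e23 = 3.803e-4 mol.
Photons that must be absorbed: 3.803e-4 / 0.027 = 0.01409 mol.
Fraction absorbed: 1 − 10^(−1.42) = 0.9620.
Incident photons needed: 0.01409 / 0.9620 = 0.01465 mol.
Photon count: 0.01465 × 6.022e23 = 8.8e21.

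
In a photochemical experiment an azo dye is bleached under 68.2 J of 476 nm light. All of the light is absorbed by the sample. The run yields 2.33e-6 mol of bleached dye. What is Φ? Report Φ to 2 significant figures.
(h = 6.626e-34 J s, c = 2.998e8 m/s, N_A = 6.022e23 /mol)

Φ = 0.0086

Photon energy at 476 nm: hc/λ = (6.626e-34)(2.998e8)/(476e-9) = 4.173e-19 J.
Photons incident: 68.2 / 4.173e-19 = 1.634e20, i.e. 1.634e20/6.022e23 = 2.713e-4 mol.
Φ = 2.33e-6 mol / 2.713e-4 mol photons = 0.0086.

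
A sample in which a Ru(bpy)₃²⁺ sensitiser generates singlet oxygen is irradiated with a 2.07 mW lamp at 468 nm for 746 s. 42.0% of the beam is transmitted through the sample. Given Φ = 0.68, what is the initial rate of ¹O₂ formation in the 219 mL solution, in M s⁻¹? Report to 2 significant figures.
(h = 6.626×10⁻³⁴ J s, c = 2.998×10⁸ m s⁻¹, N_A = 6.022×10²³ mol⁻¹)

Photon energy at 468 nm: hc/λ = (6.626×10⁻³⁴)(2.998×10⁸)/(468×10⁻⁹) = 4.245×10⁻¹⁹ J.
Energy delivered: (2.07 mW)(746 s) = 1.544 J.
Photons incident: 1.544 / 4.245×10⁻¹⁹ = 3.637×10¹⁸, i.e. 3.637×10¹⁸/6.022×10²³ = 6.040×10⁻⁶ mol.
Fraction absorbed: 1 − 42.0/100 = 0.5800.
Photons absorbed: 0.5800 × 6.040×10⁻⁶ = 3.503×10⁻⁶ mol.
Product formed: 0.68 × 3.503×10⁻⁶ = 2.382×10⁻⁶ mol.
Rate: 2.382×10⁻⁶ mol / (746 s × 0.219 L) = 1.5×10⁻⁸ M s⁻¹.

1.5×10⁻⁸ M s⁻¹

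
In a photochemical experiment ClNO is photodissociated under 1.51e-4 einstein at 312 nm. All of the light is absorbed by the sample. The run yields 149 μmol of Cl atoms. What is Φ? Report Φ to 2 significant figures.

Product: 149 μmol = 1.49e-4 mol.
Φ = 1.49e-4 mol / 1.51e-4 mol photons = 0.99.

Φ = 0.99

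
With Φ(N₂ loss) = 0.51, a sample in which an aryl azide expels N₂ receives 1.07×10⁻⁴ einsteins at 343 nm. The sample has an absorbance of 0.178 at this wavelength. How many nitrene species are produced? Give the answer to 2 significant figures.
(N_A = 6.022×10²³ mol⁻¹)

1.1×10¹⁹ species

Fraction absorbed: 1 − 10^(−0.178) = 0.3363.
Photons absorbed: 0.3363 × 1.07×10⁻⁴ = 3.598×10⁻⁵ mol.
Product: Φ × n_abs = 0.51 × 3.598×10⁻⁵ = 1.835×10⁻⁵ mol.
As a count: 1.835×10⁻⁵ × 6.022×10²³ = 1.1×10¹⁹.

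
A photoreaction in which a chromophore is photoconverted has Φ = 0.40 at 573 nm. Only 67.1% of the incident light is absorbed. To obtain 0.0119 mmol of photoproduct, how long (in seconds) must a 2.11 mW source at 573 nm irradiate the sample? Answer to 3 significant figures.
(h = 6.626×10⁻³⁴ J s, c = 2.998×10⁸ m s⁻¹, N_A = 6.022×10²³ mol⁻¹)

Product: 0.0119 mmol = 1.19×10⁻⁵ mol.
Photons that must be absorbed: 1.19×10⁻⁵ / 0.40 = 2.975×10⁻⁵ mol.
Incident photons needed: 2.975×10⁻⁵ / 0.671 = 4.434×10⁻⁵ mol.
Photon energy: hc/λ = 3.467×10⁻¹⁹ J; per mole, 2.088×10⁵ J mol⁻¹.
Energy required: 4.434×10⁻⁵ × 2.088×10⁵ = 9.258 J.
Time: 9.258 J / 0.00211 W = 4390 s.

t ≈ 4390 s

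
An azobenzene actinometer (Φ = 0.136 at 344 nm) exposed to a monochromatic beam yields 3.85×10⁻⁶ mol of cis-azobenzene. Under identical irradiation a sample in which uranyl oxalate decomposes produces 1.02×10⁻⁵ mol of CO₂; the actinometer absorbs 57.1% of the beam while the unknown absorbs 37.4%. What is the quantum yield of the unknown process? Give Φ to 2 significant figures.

Φ = 0.55

Photons absorbed by the actinometer: 3.85×10⁻⁶ / 0.136 = 2.831×10⁻⁵ mol.
Incident flux: 2.831×10⁻⁵ / 0.571 = 4.958×10⁻⁵ einstein.
Absorbed by unknown: 0.374 × 4.958×10⁻⁵ = 1.854×10⁻⁵ mol.
Φ(unknown) = 1.02×10⁻⁵ / 1.854×10⁻⁵ = 0.55.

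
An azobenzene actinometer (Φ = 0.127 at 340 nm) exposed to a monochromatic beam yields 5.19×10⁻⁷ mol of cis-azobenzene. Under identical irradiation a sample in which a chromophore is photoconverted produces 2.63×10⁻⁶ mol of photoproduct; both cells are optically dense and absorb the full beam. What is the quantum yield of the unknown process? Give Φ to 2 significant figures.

Φ = 0.64

Photons absorbed by the actinometer: 5.19×10⁻⁷ / 0.127 = 4.087×10⁻⁶ mol.
Φ(unknown) = 2.63×10⁻⁶ / 4.087×10⁻⁶ = 0.64.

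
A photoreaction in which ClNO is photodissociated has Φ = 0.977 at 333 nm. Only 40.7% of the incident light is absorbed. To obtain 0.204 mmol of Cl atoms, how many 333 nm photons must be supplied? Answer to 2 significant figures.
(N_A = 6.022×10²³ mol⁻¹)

Product: 0.204 mmol = 2.04×10⁻⁴ mol.
Photons that must be absorbed: 2.04×10⁻⁴ / 0.977 = 2.088×10⁻⁴ mol.
Incident photons needed: 2.088×10⁻⁴ / 0.407 = 5.130×10⁻⁴ mol.
Photon count: 5.130×10⁻⁴ × 6.022×10²³ = 3.1×10²⁰.

3.1×10²⁰ photons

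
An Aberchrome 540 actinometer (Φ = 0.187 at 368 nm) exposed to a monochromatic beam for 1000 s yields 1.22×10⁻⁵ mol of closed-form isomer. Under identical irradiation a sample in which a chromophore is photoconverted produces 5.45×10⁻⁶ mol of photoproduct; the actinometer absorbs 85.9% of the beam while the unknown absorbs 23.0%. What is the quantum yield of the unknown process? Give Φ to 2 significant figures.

Photons absorbed by the actinometer: 1.22×10⁻⁵ / 0.187 = 6.524×10⁻⁵ mol.
Incident flux: 6.524×10⁻⁵ / 0.859 = 7.595×10⁻⁵ einstein.
Absorbed by unknown: 0.230 × 7.595×10⁻⁵ = 1.747×10⁻⁵ mol.
Φ(unknown) = 5.45×10⁻⁶ / 1.747×10⁻⁵ = 0.31.

Φ = 0.31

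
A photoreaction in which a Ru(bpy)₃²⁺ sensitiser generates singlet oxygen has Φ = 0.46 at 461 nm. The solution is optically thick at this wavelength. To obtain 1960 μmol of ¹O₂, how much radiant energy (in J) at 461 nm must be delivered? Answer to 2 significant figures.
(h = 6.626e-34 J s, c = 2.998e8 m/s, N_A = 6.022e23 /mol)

1100 J

Product: 1960 μmol = 0.00196 mol.
Photons that must be absorbed: 0.00196 / 0.46 = 0.004261 mol.
Photon energy: hc/λ = 4.309e-19 J; per mole, 2.595e5 J mol⁻¹.
Energy required: 0.004261 × 2.595e5 = 1100 J.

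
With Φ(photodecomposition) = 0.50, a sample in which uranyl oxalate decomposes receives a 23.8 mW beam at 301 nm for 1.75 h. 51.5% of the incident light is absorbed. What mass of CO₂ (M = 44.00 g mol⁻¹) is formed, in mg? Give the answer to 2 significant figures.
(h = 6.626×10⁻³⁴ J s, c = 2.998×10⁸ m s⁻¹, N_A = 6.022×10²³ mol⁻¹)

4.3 mg

Photon energy at 301 nm: hc/λ = (6.626×10⁻³⁴)(2.998×10⁸)/(301×10⁻⁹) = 6.600×10⁻¹⁹ J.
Energy delivered: (23.8 mW)(6300 s) = 149.9 J.
Photons incident: 149.9 / 6.600×10⁻¹⁹ = 2.271×10²⁰, i.e. 2.271×10²⁰/6.022×10²³ = 3.771×10⁻⁴ mol.
Photons absorbed: 0.515 × 3.771×10⁻⁴ = 1.942×10⁻⁴ mol.
Product: Φ × n_abs = 0.50 × 1.942×10⁻⁴ = 9.710×10⁻⁵ mol.
Mass: 9.710×10⁻⁵ × 44.00 = 0.004272 g = 4.3 mg.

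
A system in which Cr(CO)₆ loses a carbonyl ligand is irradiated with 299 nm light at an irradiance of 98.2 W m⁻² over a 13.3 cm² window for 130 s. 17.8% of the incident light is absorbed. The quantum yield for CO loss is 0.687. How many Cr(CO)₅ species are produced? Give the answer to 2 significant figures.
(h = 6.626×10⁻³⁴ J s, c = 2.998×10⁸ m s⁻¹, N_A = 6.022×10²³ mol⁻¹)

Photon energy at 299 nm: hc/λ = (6.626×10⁻³⁴)(2.998×10⁸)/(299×10⁻⁹) = 6.644×10⁻¹⁹ J.
Energy delivered: (98.2 W m⁻²)(13.3×10⁻⁴ m²)(130 s) = 16.98 J.
Photons incident: 16.98 / 6.644×10⁻¹⁹ = 2.556×10¹⁹, i.e. 2.556×10¹⁹/6.022×10²³ = 4.244×10⁻⁵ mol.
Photons absorbed: 0.178 × 4.244×10⁻⁵ = 7.554×10⁻⁶ mol.
Product: Φ × n_abs = 0.687 × 7.554×10⁻⁶ = 5.190×10⁻⁶ mol.
As a count: 5.190×10⁻⁶ × 6.022×10²³ = 3.1×10¹⁸.

3.1×10¹⁸ species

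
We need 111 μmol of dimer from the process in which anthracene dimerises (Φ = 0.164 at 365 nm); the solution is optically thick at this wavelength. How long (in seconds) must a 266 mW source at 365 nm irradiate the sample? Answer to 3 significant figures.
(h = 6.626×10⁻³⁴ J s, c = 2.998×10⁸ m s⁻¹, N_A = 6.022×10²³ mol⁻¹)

Product: 111 μmol = 1.11×10⁻⁴ mol.
Photons that must be absorbed: 1.11×10⁻⁴ / 0.164 = 6.768×10⁻⁴ mol.
Photon energy: hc/λ = 5.442×10⁻¹⁹ J; per mole, 3.277×10⁵ J mol⁻¹.
Energy required: 6.768×10⁻⁴ × 3.277×10⁵ = 221.8 J.
Time: 221.8 J / 0.266 W = 834 s.

t ≈ 834 s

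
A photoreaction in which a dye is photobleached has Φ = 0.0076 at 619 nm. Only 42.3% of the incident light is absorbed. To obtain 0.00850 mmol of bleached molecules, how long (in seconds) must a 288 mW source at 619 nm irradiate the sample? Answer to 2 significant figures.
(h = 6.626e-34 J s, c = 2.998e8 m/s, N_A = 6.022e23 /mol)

t ≈ 1800 s

Product: 0.00850 mmol = 8.50e-6 mol.
Photons that must be absorbed: 8.50e-6 / 0.0076 = 0.001118 mol.
Incident photons needed: 0.001118 / 0.423 = 0.002643 mol.
Photon energy: hc/λ = 3.209e-19 J; per mole, 1.932e5 J mol⁻¹.
Energy required: 0.002643 × 1.932e5 = 510.6 J.
Time: 510.6 J / 0.288 W = 1800 s.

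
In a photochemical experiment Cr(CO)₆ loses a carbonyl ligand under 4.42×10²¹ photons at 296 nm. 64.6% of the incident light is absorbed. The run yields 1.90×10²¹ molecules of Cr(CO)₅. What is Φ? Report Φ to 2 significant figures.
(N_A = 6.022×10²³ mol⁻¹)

Product: 1.90×10²¹ / 6.022×10²³ = 0.003155 mol.
Moles of photons: 4.42×10²¹ / 6.022×10²³ = 0.007340 mol.
Photons absorbed: 0.646 × 0.007340 = 0.004742 mol.
Φ = 0.003155 mol / 0.004742 mol photons = 0.67.

Φ = 0.67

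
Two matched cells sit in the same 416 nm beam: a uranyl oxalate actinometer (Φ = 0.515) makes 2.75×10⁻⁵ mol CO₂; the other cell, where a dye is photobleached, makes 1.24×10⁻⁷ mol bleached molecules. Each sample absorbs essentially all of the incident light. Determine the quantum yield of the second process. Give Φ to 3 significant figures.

Φ = 0.00232

Photons absorbed by the actinometer: 2.75×10⁻⁵ / 0.515 = 5.340×10⁻⁵ mol.
Φ(unknown) = 1.24×10⁻⁷ / 5.340×10⁻⁵ = 0.00232.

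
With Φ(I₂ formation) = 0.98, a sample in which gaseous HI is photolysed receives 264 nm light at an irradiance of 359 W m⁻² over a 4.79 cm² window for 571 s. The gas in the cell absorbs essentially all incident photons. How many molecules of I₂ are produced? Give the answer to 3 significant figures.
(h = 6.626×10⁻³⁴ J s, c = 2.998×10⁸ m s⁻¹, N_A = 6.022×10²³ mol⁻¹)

Photon energy at 264 nm: hc/λ = (6.626×10⁻³⁴)(2.998×10⁸)/(264×10⁻⁹) = 7.525×10⁻¹⁹ J.
Energy delivered: (359 W m⁻²)(4.79×10⁻⁴ m²)(571 s) = 98.19 J.
Photons incident: 98.19 / 7.525×10⁻¹⁹ = 1.305×10²⁰, i.e. 1.305×10²⁰/6.022×10²³ = 2.167×10⁻⁴ mol.
Product: Φ × n_abs = 0.98 × 2.167×10⁻⁴ = 2.124×10⁻⁴ mol.
As a count: 2.124×10⁻⁴ × 6.022×10²³ = 1.28×10²⁰.

1.28×10²⁰ molecules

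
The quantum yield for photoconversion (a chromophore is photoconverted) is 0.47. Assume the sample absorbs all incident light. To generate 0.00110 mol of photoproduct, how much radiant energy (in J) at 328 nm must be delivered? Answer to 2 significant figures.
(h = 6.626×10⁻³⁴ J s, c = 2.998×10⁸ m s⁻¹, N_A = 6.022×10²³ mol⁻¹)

Photons that must be absorbed: 0.00110 / 0.47 = 0.002340 mol.
Photon energy: hc/λ = 6.056×10⁻¹⁹ J; per mole, 3.647×10⁵ J mol⁻¹.
Energy required: 0.002340 × 3.647×10⁵ = 850 J.

850 J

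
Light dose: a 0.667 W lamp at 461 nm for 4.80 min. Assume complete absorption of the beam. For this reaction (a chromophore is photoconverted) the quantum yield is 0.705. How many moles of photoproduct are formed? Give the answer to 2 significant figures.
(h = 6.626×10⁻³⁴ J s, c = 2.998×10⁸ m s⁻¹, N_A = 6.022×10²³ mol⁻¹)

5.2×10⁻⁴ mol

Photon energy at 461 nm: hc/λ = (6.626×10⁻³⁴)(2.998×10⁸)/(461×10⁻⁹) = 4.309×10⁻¹⁹ J.
Energy delivered: (0.667 W)(288 s) = 192.1 J.
Photons incident: 192.1 / 4.309×10⁻¹⁹ = 4.458×10²⁰, i.e. 4.458×10²⁰/6.022×10²³ = 7.403×10⁻⁴ mol.
Product: Φ × n_abs = 0.705 × 7.403×10⁻⁴ = 5.219×10⁻⁴ mol.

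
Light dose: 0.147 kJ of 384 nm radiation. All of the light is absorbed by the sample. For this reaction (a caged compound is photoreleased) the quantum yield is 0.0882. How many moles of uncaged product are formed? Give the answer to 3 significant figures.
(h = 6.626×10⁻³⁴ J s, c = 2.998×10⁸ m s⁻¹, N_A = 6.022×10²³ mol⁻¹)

4.16×10⁻⁵ mol

Photon energy at 384 nm: hc/λ = (6.626×10⁻³⁴)(2.998×10⁸)/(384×10⁻⁹) = 5.173×10⁻¹⁹ J.
Incident energy: 0.147 kJ = 147 J.
Photons incident: 147 / 5.173×10⁻¹⁹ = 2.842×10²⁰, i.e. 2.842×10²⁰/6.022×10²³ = 4.719×10⁻⁴ mol.
Product: Φ × n_abs = 0.0882 × 4.719×10⁻⁴ = 4.162×10⁻⁵ mol.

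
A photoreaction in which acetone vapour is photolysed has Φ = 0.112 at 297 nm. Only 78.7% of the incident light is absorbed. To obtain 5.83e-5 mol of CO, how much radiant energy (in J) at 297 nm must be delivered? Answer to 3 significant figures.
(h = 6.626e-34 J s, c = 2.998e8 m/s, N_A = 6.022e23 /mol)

266 J

Photons that must be absorbed: 5.83e-5 / 0.112 = 5.205e-4 mol.
Incident photons needed: 5.205e-4 / 0.787 = 6.614e-4 mol.
Photon energy: hc/λ = 6.688e-19 J; per mole, 4.028e5 J mol⁻¹.
Energy required: 6.614e-4 × 4.028e5 = 266 J.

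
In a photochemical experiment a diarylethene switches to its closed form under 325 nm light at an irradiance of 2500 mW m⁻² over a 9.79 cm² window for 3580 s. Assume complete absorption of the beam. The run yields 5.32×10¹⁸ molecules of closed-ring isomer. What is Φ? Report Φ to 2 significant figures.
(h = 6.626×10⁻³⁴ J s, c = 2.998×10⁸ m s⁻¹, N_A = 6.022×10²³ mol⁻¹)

Product: 5.32×10¹⁸ / 6.022×10²³ = 8.834×10⁻⁶ mol.
Photon energy at 325 nm: hc/λ = (6.626×10⁻³⁴)(2.998×10⁸)/(325×10⁻⁹) = 6.112×10⁻¹⁹ J.
Energy delivered: (2500 mW m⁻²)(9.79×10⁻⁴ m²)(3580 s) = 8.762 J.
Photons incident: 8.762 / 6.112×10⁻¹⁹ = 1.434×10¹⁹, i.e. 1.434×10¹⁹/6.022×10²³ = 2.381×10⁻⁵ mol.
Φ = 8.834×10⁻⁶ mol / 2.381×10⁻⁵ mol photons = 0.37.

Φ = 0.37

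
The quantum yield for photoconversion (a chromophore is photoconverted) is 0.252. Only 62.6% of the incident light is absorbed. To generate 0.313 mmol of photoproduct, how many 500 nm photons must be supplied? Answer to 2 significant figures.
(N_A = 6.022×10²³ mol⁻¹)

1.2×10²¹ photons

Product: 0.313 mmol = 3.13×10⁻⁴ mol.
Photons that must be absorbed: 3.13×10⁻⁴ / 0.252 = 0.001242 mol.
Incident photons needed: 0.001242 / 0.626 = 0.001984 mol.
Photon count: 0.001984 × 6.022×10²³ = 1.2×10²¹.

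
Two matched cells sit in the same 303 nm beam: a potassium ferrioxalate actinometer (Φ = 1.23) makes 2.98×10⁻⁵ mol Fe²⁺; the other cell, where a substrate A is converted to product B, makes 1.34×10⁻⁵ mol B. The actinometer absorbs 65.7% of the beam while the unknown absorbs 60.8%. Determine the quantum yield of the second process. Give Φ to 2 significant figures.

Φ = 0.60

Photons absorbed by the actinometer: 2.98×10⁻⁵ / 1.23 = 2.423×10⁻⁵ mol.
Incident flux: 2.423×10⁻⁵ / 0.657 = 3.688×10⁻⁵ einstein.
Absorbed by unknown: 0.608 × 3.688×10⁻⁵ = 2.242×10⁻⁵ mol.
Φ(unknown) = 1.34×10⁻⁵ / 2.242×10⁻⁵ = 0.60.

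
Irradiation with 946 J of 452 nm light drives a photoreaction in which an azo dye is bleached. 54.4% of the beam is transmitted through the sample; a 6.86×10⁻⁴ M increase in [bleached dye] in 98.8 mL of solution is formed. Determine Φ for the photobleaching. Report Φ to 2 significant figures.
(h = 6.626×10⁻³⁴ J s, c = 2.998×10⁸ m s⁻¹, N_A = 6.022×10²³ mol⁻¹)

Φ = 0.042

Product: (6.86×10⁻⁴ M)(0.0988 L) = 6.778×10⁻⁵ mol.
Photon energy at 452 nm: hc/λ = (6.626×10⁻³⁴)(2.998×10⁸)/(452×10⁻⁹) = 4.395×10⁻¹⁹ J.
Photons incident: 946 / 4.395×10⁻¹⁹ = 2.152×10²¹, i.e. 2.152×10²¹/6.022×10²³ = 0.003574 mol.
Fraction absorbed: 1 − 54.4/100 = 0.4560.
Photons absorbed: 0.4560 × 0.003574 = 0.001630 mol.
Φ = 6.778×10⁻⁵ mol / 0.001630 mol photons = 0.042.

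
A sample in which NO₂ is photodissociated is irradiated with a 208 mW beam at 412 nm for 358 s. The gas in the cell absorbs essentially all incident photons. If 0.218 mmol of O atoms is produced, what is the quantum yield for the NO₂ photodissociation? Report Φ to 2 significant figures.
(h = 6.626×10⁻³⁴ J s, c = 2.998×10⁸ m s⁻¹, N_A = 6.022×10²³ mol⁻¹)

Product: 0.218 mmol = 2.18×10⁻⁴ mol.
Photon energy at 412 nm: hc/λ = (6.626×10⁻³⁴)(2.998×10⁸)/(412×10⁻⁹) = 4.822×10⁻¹⁹ J.
Energy delivered: (208 mW)(358 s) = 74.46 J.
Photons incident: 74.46 / 4.822×10⁻¹⁹ = 1.544×10²⁰, i.e. 1.544×10²⁰/6.022×10²³ = 2.564×10⁻⁴ mol.
Φ = 2.18×10⁻⁴ mol / 2.564×10⁻⁴ mol photons = 0.85.

Φ = 0.85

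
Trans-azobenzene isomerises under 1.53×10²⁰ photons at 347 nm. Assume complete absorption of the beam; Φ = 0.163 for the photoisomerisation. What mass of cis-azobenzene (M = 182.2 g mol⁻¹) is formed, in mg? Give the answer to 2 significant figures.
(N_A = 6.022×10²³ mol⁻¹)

7.5 mg

Moles of photons: 1.53×10²⁰ / 6.022×10²³ = 2.541×10⁻⁴ mol.
Product: Φ × n_abs = 0.163 × 2.541×10⁻⁴ = 4.142×10⁻⁵ mol.
Mass: 4.142×10⁻⁵ × 182.2 = 0.007547 g = 7.5 mg.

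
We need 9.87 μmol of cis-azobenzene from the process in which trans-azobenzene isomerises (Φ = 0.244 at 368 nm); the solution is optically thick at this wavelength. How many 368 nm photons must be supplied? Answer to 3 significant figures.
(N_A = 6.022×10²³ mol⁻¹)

Product: 9.87 μmol = 9.87×10⁻⁶ mol.
Photons that must be absorbed: 9.87×10⁻⁶ / 0.244 = 4.045×10⁻⁵ mol.
Photon count: 4.045×10⁻⁵ × 6.022×10²³ = 2.44×10¹⁹.

2.44×10¹⁹ photons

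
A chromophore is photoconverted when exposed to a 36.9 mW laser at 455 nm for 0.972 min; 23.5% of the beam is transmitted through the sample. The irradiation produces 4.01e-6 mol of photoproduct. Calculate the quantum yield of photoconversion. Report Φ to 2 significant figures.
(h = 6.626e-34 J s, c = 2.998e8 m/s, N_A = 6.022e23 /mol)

Φ = 0.64

Photon energy at 455 nm: hc/λ = (6.626e-34)(2.998e8)/(455e-9) = 4.366e-19 J.
Energy delivered: (36.9 mW)(58.32 s) = 2.152 J.
Photons incident: 2.152 / 4.366e-19 = 4.929e18, i.e. 4.929e18/6.022e23 = 8.185e-6 mol.
Fraction absorbed: 1 − 23.5/100 = 0.7650.
Photons absorbed: 0.7650 × 8.185e-6 = 6.262e-6 mol.
Φ = 4.01e-6 mol / 6.262e-6 mol photons = 0.64.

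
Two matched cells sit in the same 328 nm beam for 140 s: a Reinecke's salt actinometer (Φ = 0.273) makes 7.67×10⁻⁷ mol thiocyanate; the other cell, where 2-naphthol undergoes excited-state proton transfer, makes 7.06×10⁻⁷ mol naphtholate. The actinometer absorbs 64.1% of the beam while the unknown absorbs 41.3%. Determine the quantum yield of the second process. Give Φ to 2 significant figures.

Photons absorbed by the actinometer: 7.67×10⁻⁷ / 0.273 = 2.810×10⁻⁶ mol.
Incident flux: 2.810×10⁻⁶ / 0.641 = 4.384×10⁻⁶ einstein.
Absorbed by unknown: 0.413 × 4.384×10⁻⁶ = 1.811×10⁻⁶ mol.
Φ(unknown) = 7.06×10⁻⁷ / 1.811×10⁻⁶ = 0.39.

Φ = 0.39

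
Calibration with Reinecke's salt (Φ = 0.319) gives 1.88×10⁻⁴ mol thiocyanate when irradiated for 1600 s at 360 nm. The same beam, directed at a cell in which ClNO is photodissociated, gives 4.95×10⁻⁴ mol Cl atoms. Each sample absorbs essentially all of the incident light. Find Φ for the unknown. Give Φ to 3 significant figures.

Φ = 0.840

Photons absorbed by the actinometer: 1.88×10⁻⁴ / 0.319 = 5.893×10⁻⁴ mol.
Φ(unknown) = 4.95×10⁻⁴ / 5.893×10⁻⁴ = 0.840.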